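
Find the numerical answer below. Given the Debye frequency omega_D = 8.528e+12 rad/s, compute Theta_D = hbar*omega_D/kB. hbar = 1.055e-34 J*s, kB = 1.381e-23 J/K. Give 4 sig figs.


Step 1: hbar*omega_D = 1.055e-34 * 8.528e+12 = 8.997e-22 J
Step 2: Theta_D = 8.997e-22 / 1.381e-23
Step 3: Theta_D = 65.15 K

65.15


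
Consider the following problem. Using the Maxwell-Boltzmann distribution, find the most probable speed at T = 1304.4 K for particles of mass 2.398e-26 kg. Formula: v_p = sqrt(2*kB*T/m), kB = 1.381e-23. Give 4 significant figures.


Step 1: Numerator = 2*kB*T = 2*1.381e-23*1304.4 = 3.603e-20
Step 2: Ratio = 3.603e-20 / 2.398e-26 = 1.502e+06
Step 3: v_p = sqrt(1.502e+06) = 1226 m/s

1226


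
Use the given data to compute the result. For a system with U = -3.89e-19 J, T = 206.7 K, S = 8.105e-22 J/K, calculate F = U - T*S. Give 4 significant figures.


Step 1: T*S = 206.7 * 8.105e-22 = 1.675e-19 J
Step 2: F = U - T*S = -3.89e-19 - 1.675e-19
Step 3: F = -5.565e-19 J

-5.565e-19


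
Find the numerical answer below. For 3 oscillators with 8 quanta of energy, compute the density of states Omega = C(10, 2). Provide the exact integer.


Step 1: Use binomial coefficient C(10, 2)
Step 2: Numerator = 10! / 8!
Step 3: Denominator = 2!
Step 4: Omega = 45

45


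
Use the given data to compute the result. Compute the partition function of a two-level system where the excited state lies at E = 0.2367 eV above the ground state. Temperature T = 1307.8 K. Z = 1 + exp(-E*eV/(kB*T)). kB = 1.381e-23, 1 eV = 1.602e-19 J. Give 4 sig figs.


Step 1: Compute beta*E = E*eV/(kB*T) = 0.2367*1.602e-19/(1.381e-23*1307.8) = 2.1
Step 2: exp(-beta*E) = exp(-2.1) = 0.1225
Step 3: Z = 1 + 0.1225 = 1.123

1.123


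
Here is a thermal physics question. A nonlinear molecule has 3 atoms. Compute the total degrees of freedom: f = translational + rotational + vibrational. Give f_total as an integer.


Step 1: Translational DOF = 3
Step 2: Rotational DOF (nonlinear) = 3
Step 3: Vibrational DOF = 3*3 - 6 = 3
Step 4: Total = 3 + 3 + 3 = 9

9


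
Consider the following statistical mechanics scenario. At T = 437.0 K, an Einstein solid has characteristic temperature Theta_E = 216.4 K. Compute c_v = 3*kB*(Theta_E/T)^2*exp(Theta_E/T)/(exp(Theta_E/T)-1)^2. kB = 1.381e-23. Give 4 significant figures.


Step 1: x = Theta_E/T = 216.4/437.0 = 0.4952
Step 2: x^2 = 0.2452
Step 3: exp(x) = 1.641
Step 4: c_v = 3*1.381e-23*0.2452*1.641/(1.641-1)^2 = 4.059e-23

4.059e-23


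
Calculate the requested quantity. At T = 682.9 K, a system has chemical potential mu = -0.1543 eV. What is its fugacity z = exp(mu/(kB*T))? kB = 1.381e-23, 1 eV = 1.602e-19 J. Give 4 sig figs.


Step 1: Convert mu to Joules: -0.1543*1.602e-19 = -2.472e-20 J
Step 2: kB*T = 1.381e-23*682.9 = 9.431e-21 J
Step 3: mu/(kB*T) = -2.621
Step 4: z = exp(-2.621) = 0.07273

0.07273


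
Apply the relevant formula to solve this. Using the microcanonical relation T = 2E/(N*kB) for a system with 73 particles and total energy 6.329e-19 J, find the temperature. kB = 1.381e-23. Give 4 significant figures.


Step 1: Numerator = 2*E = 2*6.329e-19 = 1.266e-18 J
Step 2: Denominator = N*kB = 73*1.381e-23 = 1.008e-21
Step 3: T = 1.266e-18 / 1.008e-21 = 1256 K

1256


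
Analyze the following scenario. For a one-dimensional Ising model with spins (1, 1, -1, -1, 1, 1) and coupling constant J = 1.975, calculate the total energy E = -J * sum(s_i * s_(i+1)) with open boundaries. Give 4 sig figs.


Step 1: Nearest-neighbor products: 1, -1, 1, -1, 1
Step 2: Sum of products = 1
Step 3: E = -1.975 * 1 = -1.975

-1.975


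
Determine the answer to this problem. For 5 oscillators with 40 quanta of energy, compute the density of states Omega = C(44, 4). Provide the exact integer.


Step 1: Use binomial coefficient C(44, 4)
Step 2: Numerator = 44! / 40!
Step 3: Denominator = 4!
Step 4: Omega = 135751

135751


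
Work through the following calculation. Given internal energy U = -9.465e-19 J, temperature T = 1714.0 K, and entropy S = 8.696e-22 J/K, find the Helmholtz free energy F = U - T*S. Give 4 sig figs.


Step 1: T*S = 1714.0 * 8.696e-22 = 1.49e-18 J
Step 2: F = U - T*S = -9.465e-19 - 1.49e-18
Step 3: F = -2.437e-18 J

-2.437e-18


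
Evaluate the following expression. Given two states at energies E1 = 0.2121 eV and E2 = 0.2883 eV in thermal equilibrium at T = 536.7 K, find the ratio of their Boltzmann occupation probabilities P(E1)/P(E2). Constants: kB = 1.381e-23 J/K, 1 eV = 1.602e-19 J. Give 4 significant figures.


Step 1: Compute energy difference dE = E1 - E2 = 0.2121 - 0.2883 = -0.0762 eV
Step 2: Convert to Joules: dE_J = -0.0762 * 1.602e-19 = -1.221e-20 J
Step 3: Compute exponent = -dE_J / (kB * T) = -(-1.221e-20) / (1.381e-23 * 536.7) = 1.647
Step 4: P(E1)/P(E2) = exp(1.647) = 5.191

5.191


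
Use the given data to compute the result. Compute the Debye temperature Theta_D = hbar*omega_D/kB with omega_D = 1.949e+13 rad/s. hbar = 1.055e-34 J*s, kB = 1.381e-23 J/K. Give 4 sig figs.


Step 1: hbar*omega_D = 1.055e-34 * 1.949e+13 = 2.056e-21 J
Step 2: Theta_D = 2.056e-21 / 1.381e-23
Step 3: Theta_D = 148.9 K

148.9


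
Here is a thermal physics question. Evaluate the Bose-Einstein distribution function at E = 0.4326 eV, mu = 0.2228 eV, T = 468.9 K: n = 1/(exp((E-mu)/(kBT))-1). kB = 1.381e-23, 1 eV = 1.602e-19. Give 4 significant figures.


Step 1: (E - mu) = 0.2098 eV
Step 2: x = (E-mu)*eV/(kB*T) = 0.2098*1.602e-19/(1.381e-23*468.9) = 5.19
Step 3: exp(x) = 179.5
Step 4: n = 1/(exp(x)-1) = 0.005601

0.005601


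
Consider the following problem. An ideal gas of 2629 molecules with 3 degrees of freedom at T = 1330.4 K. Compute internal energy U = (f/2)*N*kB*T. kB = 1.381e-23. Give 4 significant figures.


Step 1: f/2 = 3/2 = 1.5
Step 2: N*kB*T = 2629*1.381e-23*1330.4 = 4.83e-17
Step 3: U = 1.5 * 4.83e-17 = 7.245e-17 J

7.245e-17


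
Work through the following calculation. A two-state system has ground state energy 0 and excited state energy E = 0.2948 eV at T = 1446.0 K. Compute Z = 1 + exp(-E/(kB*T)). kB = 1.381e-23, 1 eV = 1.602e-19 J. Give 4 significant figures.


Step 1: Compute beta*E = E*eV/(kB*T) = 0.2948*1.602e-19/(1.381e-23*1446.0) = 2.365
Step 2: exp(-beta*E) = exp(-2.365) = 0.09395
Step 3: Z = 1 + 0.09395 = 1.094

1.094


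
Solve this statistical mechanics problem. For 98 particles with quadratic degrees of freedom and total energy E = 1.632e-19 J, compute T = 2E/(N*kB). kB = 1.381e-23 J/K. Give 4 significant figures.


Step 1: Numerator = 2*E = 2*1.632e-19 = 3.264e-19 J
Step 2: Denominator = N*kB = 98*1.381e-23 = 1.353e-21
Step 3: T = 3.264e-19 / 1.353e-21 = 241.2 K

241.2


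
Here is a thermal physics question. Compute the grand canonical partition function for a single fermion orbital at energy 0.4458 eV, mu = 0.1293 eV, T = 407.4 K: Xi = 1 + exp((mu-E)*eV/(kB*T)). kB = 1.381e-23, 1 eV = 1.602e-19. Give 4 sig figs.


Step 1: (mu - E) = 0.1293 - 0.4458 = -0.3165 eV
Step 2: x = (mu-E)*eV/(kB*T) = -0.3165*1.602e-19/(1.381e-23*407.4) = -9.012
Step 3: exp(x) = 0.0001219
Step 4: Xi = 1 + 0.0001219 = 1

1


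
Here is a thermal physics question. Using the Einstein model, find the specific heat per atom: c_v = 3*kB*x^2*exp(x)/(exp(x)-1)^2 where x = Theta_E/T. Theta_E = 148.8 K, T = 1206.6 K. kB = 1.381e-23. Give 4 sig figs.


Step 1: x = Theta_E/T = 148.8/1206.6 = 0.1233
Step 2: x^2 = 0.01521
Step 3: exp(x) = 1.131
Step 4: c_v = 3*1.381e-23*0.01521*1.131/(1.131-1)^2 = 4.138e-23

4.138e-23


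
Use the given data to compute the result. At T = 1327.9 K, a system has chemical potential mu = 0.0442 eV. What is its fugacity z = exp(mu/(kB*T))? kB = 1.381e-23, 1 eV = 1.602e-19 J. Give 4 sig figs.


Step 1: Convert mu to Joules: 0.0442*1.602e-19 = 7.081e-21 J
Step 2: kB*T = 1.381e-23*1327.9 = 1.834e-20 J
Step 3: mu/(kB*T) = 0.3861
Step 4: z = exp(0.3861) = 1.471

1.471


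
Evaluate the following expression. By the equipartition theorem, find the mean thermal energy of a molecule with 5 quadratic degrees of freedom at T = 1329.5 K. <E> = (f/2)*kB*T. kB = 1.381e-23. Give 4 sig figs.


Step 1: f/2 = 5/2 = 2.5
Step 2: kB*T = 1.381e-23 * 1329.5 = 1.836e-20
Step 3: <E> = 2.5 * 1.836e-20 = 4.59e-20 J

4.59e-20


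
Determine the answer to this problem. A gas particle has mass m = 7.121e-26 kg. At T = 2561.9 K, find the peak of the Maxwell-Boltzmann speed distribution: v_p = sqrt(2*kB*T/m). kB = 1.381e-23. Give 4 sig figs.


Step 1: Numerator = 2*kB*T = 2*1.381e-23*2561.9 = 7.076e-20
Step 2: Ratio = 7.076e-20 / 7.121e-26 = 9.937e+05
Step 3: v_p = sqrt(9.937e+05) = 996.8 m/s

996.8


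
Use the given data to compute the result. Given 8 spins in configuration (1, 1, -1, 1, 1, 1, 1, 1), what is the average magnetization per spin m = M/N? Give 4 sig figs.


Step 1: Count up spins (+1): 7, down spins (-1): 1
Step 2: Total magnetization M = 7 - 1 = 6
Step 3: m = M/N = 6/8 = 0.75

0.75


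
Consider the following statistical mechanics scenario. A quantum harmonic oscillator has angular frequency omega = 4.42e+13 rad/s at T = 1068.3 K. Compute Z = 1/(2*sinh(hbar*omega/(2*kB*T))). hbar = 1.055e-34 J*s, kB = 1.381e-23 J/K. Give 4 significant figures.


Step 1: Compute x = hbar*omega/(kB*T) = 1.055e-34*4.42e+13/(1.381e-23*1068.3) = 0.3161
Step 2: x/2 = 0.158
Step 3: sinh(x/2) = 0.1587
Step 4: Z = 1/(2*0.1587) = 3.151

3.151


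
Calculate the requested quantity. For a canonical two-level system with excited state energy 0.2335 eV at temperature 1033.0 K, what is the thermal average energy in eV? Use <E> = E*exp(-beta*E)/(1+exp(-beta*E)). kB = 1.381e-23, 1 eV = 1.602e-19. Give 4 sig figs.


Step 1: beta*E = 0.2335*1.602e-19/(1.381e-23*1033.0) = 2.622
Step 2: exp(-beta*E) = 0.07265
Step 3: <E> = 0.2335*0.07265/(1+0.07265) = 0.01581 eV

0.01581


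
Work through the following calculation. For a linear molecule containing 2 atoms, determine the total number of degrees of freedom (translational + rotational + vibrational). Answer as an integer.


Step 1: Translational DOF = 3
Step 2: Rotational DOF (linear) = 2
Step 3: Vibrational DOF = 3*2 - 5 = 1
Step 4: Total = 3 + 2 + 1 = 6

6


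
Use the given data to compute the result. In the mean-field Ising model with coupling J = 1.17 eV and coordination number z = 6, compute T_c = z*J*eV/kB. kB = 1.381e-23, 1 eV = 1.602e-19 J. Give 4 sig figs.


Step 1: z*J = 6*1.17 = 7.02 eV
Step 2: Convert to Joules: 7.02*1.602e-19 = 1.125e-18 J
Step 3: T_c = 1.125e-18 / 1.381e-23 = 8.143e+04 K

8.143e+04


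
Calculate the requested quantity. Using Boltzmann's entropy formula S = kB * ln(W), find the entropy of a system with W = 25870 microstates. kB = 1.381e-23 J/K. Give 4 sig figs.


Step 1: ln(W) = ln(25870) = 10.16
Step 2: S = kB * ln(W) = 1.381e-23 * 10.16
Step 3: S = 1.403e-22 J/K

1.403e-22


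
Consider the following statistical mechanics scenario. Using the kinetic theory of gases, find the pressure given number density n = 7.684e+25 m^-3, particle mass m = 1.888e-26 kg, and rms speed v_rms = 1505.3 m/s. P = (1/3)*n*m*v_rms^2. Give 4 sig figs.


Step 1: v_rms^2 = 1505.3^2 = 2.266e+06
Step 2: n*m = 7.684e+25*1.888e-26 = 1.451
Step 3: P = (1/3)*1.451*2.266e+06 = 1.096e+06 Pa

1.096e+06


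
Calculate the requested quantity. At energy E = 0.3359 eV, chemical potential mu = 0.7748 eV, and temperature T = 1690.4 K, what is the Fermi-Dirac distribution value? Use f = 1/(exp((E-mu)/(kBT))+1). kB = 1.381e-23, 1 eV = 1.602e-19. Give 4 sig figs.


Step 1: (E - mu) = 0.3359 - 0.7748 = -0.4389 eV
Step 2: Convert: (E-mu)*eV = -7.031e-20 J
Step 3: x = (E-mu)*eV/(kB*T) = -3.012
Step 4: f = 1/(exp(-3.012)+1) = 0.9531

0.9531


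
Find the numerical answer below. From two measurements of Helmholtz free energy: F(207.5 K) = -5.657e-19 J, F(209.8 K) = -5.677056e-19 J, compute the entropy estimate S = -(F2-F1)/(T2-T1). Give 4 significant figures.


Step 1: dF = F2 - F1 = -5.677056e-19 - (-5.657e-19) = -2.0056e-21 J
Step 2: dT = T2 - T1 = 209.8 - 207.5 = 2.3 K
Step 3: S = -dF/dT = -(-2.0056e-21)/2.3 = 8.72e-22 J/K

8.72e-22


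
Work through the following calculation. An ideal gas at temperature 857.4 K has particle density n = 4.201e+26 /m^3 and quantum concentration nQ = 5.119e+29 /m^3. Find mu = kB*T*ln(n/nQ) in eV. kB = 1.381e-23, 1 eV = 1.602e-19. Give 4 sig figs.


Step 1: n/nQ = 4.201e+26/5.119e+29 = 0.0008207
Step 2: ln(n/nQ) = -7.105
Step 3: mu = kB*T*ln(n/nQ) = 1.184e-20*-7.105 = -8.413e-20 J
Step 4: Convert to eV: -8.413e-20/1.602e-19 = -0.5252 eV

-0.5252


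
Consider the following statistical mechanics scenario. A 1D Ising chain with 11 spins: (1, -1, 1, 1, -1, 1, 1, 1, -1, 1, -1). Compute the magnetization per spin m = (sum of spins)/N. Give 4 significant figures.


Step 1: Count up spins (+1): 7, down spins (-1): 4
Step 2: Total magnetization M = 7 - 4 = 3
Step 3: m = M/N = 3/11 = 0.2727

0.2727


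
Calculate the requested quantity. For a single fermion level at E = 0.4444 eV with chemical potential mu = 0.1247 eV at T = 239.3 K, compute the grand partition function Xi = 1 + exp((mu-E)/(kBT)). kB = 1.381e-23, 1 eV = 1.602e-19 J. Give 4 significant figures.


Step 1: (mu - E) = 0.1247 - 0.4444 = -0.3197 eV
Step 2: x = (mu-E)*eV/(kB*T) = -0.3197*1.602e-19/(1.381e-23*239.3) = -15.5
Step 3: exp(x) = 1.86e-07
Step 4: Xi = 1 + 1.86e-07 = 1

1


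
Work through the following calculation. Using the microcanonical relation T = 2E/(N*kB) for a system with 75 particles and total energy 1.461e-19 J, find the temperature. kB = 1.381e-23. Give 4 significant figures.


Step 1: Numerator = 2*E = 2*1.461e-19 = 2.922e-19 J
Step 2: Denominator = N*kB = 75*1.381e-23 = 1.036e-21
Step 3: T = 2.922e-19 / 1.036e-21 = 282.1 K

282.1


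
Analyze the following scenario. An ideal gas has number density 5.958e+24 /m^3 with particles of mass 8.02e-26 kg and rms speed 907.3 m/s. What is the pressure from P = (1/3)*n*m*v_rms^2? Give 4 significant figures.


Step 1: v_rms^2 = 907.3^2 = 8.232e+05
Step 2: n*m = 5.958e+24*8.02e-26 = 0.4778
Step 3: P = (1/3)*0.4778*8.232e+05 = 1.311e+05 Pa

1.311e+05


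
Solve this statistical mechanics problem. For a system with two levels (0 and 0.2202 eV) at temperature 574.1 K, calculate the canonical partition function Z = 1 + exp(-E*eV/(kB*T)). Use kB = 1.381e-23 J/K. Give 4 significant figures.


Step 1: Compute beta*E = E*eV/(kB*T) = 0.2202*1.602e-19/(1.381e-23*574.1) = 4.449
Step 2: exp(-beta*E) = exp(-4.449) = 0.01169
Step 3: Z = 1 + 0.01169 = 1.012

1.012


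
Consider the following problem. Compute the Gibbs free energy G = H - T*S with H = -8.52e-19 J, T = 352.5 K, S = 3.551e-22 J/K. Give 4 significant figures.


Step 1: T*S = 352.5 * 3.551e-22 = 1.252e-19 J
Step 2: G = H - T*S = -8.52e-19 - 1.252e-19
Step 3: G = -9.772e-19 J

-9.772e-19


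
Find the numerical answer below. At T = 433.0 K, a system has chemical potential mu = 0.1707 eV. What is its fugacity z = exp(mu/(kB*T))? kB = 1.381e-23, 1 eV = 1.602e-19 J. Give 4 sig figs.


Step 1: Convert mu to Joules: 0.1707*1.602e-19 = 2.735e-20 J
Step 2: kB*T = 1.381e-23*433.0 = 5.98e-21 J
Step 3: mu/(kB*T) = 4.573
Step 4: z = exp(4.573) = 96.85

96.85


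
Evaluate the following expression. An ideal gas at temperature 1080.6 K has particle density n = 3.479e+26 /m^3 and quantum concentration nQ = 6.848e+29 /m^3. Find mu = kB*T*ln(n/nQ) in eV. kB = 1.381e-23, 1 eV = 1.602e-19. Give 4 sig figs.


Step 1: n/nQ = 3.479e+26/6.848e+29 = 0.000508
Step 2: ln(n/nQ) = -7.585
Step 3: mu = kB*T*ln(n/nQ) = 1.492e-20*-7.585 = -1.132e-19 J
Step 4: Convert to eV: -1.132e-19/1.602e-19 = -0.7066 eV

-0.7066


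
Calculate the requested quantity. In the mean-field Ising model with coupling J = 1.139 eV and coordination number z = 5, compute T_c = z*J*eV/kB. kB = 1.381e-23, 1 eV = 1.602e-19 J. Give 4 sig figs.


Step 1: z*J = 5*1.139 = 5.695 eV
Step 2: Convert to Joules: 5.695*1.602e-19 = 9.123e-19 J
Step 3: T_c = 9.123e-19 / 1.381e-23 = 6.606e+04 K

6.606e+04


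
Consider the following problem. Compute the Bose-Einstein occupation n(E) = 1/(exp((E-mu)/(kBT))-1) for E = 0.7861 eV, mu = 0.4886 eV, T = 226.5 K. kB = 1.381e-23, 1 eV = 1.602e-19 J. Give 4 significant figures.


Step 1: (E - mu) = 0.2975 eV
Step 2: x = (E-mu)*eV/(kB*T) = 0.2975*1.602e-19/(1.381e-23*226.5) = 15.24
Step 3: exp(x) = 4.142e+06
Step 4: n = 1/(exp(x)-1) = 2.415e-07

2.415e-07


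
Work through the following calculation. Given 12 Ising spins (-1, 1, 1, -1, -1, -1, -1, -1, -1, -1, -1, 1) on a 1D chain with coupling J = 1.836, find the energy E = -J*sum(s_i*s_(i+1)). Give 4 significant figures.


Step 1: Nearest-neighbor products: -1, 1, -1, 1, 1, 1, 1, 1, 1, 1, -1
Step 2: Sum of products = 5
Step 3: E = -1.836 * 5 = -9.18

-9.18


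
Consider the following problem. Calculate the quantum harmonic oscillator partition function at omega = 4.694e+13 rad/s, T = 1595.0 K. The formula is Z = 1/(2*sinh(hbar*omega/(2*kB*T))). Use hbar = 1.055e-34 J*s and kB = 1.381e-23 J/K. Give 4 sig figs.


Step 1: Compute x = hbar*omega/(kB*T) = 1.055e-34*4.694e+13/(1.381e-23*1595.0) = 0.2248
Step 2: x/2 = 0.1124
Step 3: sinh(x/2) = 0.1126
Step 4: Z = 1/(2*0.1126) = 4.439

4.439


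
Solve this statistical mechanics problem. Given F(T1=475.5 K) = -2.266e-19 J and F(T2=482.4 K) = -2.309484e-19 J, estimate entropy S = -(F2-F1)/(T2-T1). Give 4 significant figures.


Step 1: dF = F2 - F1 = -2.309484e-19 - (-2.266e-19) = -4.3484e-21 J
Step 2: dT = T2 - T1 = 482.4 - 475.5 = 6.9 K
Step 3: S = -dF/dT = -(-4.3484e-21)/6.9 = 6.302e-22 J/K

6.302e-22


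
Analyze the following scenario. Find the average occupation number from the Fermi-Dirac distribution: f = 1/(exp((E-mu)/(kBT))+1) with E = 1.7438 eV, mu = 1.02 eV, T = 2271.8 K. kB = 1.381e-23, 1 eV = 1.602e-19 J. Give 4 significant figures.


Step 1: (E - mu) = 1.7438 - 1.02 = 0.7238 eV
Step 2: Convert: (E-mu)*eV = 1.16e-19 J
Step 3: x = (E-mu)*eV/(kB*T) = 3.696
Step 4: f = 1/(exp(3.696)+1) = 0.02422

0.02422


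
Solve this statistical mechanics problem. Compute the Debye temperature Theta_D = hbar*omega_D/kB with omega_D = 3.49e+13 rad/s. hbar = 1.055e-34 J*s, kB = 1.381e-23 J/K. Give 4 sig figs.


Step 1: hbar*omega_D = 1.055e-34 * 3.49e+13 = 3.682e-21 J
Step 2: Theta_D = 3.682e-21 / 1.381e-23
Step 3: Theta_D = 266.6 K

266.6


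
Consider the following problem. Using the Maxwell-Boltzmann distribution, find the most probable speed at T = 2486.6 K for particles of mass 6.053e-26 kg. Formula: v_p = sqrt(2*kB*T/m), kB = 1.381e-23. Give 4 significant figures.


Step 1: Numerator = 2*kB*T = 2*1.381e-23*2486.6 = 6.868e-20
Step 2: Ratio = 6.868e-20 / 6.053e-26 = 1.135e+06
Step 3: v_p = sqrt(1.135e+06) = 1065 m/s

1065


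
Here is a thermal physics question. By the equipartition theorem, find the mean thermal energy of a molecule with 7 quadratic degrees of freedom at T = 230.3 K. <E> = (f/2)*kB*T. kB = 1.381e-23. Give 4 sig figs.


Step 1: f/2 = 7/2 = 3.5
Step 2: kB*T = 1.381e-23 * 230.3 = 3.18e-21
Step 3: <E> = 3.5 * 3.18e-21 = 1.113e-20 J

1.113e-20


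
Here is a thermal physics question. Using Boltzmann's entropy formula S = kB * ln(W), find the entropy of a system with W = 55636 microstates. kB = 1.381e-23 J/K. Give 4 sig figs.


Step 1: ln(W) = ln(55636) = 10.93
Step 2: S = kB * ln(W) = 1.381e-23 * 10.93
Step 3: S = 1.509e-22 J/K

1.509e-22


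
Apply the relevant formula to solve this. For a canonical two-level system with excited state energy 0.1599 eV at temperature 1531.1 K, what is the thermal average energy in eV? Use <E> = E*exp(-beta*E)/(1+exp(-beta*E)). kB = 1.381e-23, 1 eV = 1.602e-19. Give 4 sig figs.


Step 1: beta*E = 0.1599*1.602e-19/(1.381e-23*1531.1) = 1.211
Step 2: exp(-beta*E) = 0.2978
Step 3: <E> = 0.1599*0.2978/(1+0.2978) = 0.03669 eV

0.03669


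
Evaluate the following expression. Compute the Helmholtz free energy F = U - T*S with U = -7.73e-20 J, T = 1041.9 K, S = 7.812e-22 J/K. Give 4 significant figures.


Step 1: T*S = 1041.9 * 7.812e-22 = 8.139e-19 J
Step 2: F = U - T*S = -7.73e-20 - 8.139e-19
Step 3: F = -8.912e-19 J

-8.912e-19


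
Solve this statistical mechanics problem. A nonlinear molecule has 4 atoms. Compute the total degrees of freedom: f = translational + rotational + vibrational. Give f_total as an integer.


Step 1: Translational DOF = 3
Step 2: Rotational DOF (nonlinear) = 3
Step 3: Vibrational DOF = 3*4 - 6 = 6
Step 4: Total = 3 + 3 + 6 = 12

12


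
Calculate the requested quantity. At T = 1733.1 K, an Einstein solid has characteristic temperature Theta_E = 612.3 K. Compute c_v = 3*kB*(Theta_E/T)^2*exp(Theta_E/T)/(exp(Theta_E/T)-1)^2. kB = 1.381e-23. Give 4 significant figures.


Step 1: x = Theta_E/T = 612.3/1733.1 = 0.3533
Step 2: x^2 = 0.1248
Step 3: exp(x) = 1.424
Step 4: c_v = 3*1.381e-23*0.1248*1.424/(1.424-1)^2 = 4.1e-23

4.1e-23


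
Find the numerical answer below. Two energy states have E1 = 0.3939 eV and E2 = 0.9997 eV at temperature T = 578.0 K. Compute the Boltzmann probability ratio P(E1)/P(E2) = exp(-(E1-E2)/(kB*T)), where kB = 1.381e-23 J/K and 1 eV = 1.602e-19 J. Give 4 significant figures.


Step 1: Compute energy difference dE = E1 - E2 = 0.3939 - 0.9997 = -0.6058 eV
Step 2: Convert to Joules: dE_J = -0.6058 * 1.602e-19 = -9.705e-20 J
Step 3: Compute exponent = -dE_J / (kB * T) = -(-9.705e-20) / (1.381e-23 * 578.0) = 12.16
Step 4: P(E1)/P(E2) = exp(12.16) = 1.907e+05

1.907e+05


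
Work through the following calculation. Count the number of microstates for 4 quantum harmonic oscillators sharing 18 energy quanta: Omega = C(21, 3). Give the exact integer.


Step 1: Use binomial coefficient C(21, 3)
Step 2: Numerator = 21! / 18!
Step 3: Denominator = 3!
Step 4: Omega = 1330

1330


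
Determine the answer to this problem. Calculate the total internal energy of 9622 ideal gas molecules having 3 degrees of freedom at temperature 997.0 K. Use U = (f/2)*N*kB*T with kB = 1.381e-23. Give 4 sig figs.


Step 1: f/2 = 3/2 = 1.5
Step 2: N*kB*T = 9622*1.381e-23*997.0 = 1.325e-16
Step 3: U = 1.5 * 1.325e-16 = 1.987e-16 J

1.987e-16


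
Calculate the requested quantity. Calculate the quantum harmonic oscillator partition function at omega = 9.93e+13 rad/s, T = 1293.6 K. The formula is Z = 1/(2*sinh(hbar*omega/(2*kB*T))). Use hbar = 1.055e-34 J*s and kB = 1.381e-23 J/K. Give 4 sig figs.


Step 1: Compute x = hbar*omega/(kB*T) = 1.055e-34*9.93e+13/(1.381e-23*1293.6) = 0.5864
Step 2: x/2 = 0.2932
Step 3: sinh(x/2) = 0.2974
Step 4: Z = 1/(2*0.2974) = 1.681

1.681


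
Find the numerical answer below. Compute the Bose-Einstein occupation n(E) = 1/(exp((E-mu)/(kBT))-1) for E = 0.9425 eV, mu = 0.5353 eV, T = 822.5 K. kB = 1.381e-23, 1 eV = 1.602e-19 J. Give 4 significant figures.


Step 1: (E - mu) = 0.4072 eV
Step 2: x = (E-mu)*eV/(kB*T) = 0.4072*1.602e-19/(1.381e-23*822.5) = 5.743
Step 3: exp(x) = 312
Step 4: n = 1/(exp(x)-1) = 0.003215

0.003215


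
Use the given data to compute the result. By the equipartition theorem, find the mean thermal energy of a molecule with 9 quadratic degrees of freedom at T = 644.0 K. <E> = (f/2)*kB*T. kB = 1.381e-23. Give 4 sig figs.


Step 1: f/2 = 9/2 = 4.5
Step 2: kB*T = 1.381e-23 * 644.0 = 8.894e-21
Step 3: <E> = 4.5 * 8.894e-21 = 4.002e-20 J

4.002e-20


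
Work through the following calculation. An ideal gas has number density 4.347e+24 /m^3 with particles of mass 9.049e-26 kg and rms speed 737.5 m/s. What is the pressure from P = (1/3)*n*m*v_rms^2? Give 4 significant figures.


Step 1: v_rms^2 = 737.5^2 = 5.439e+05
Step 2: n*m = 4.347e+24*9.049e-26 = 0.3934
Step 3: P = (1/3)*0.3934*5.439e+05 = 7.132e+04 Pa

7.132e+04


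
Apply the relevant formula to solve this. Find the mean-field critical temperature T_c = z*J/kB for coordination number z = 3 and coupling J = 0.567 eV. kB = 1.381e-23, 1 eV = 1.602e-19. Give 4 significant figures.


Step 1: z*J = 3*0.567 = 1.701 eV
Step 2: Convert to Joules: 1.701*1.602e-19 = 2.725e-19 J
Step 3: T_c = 2.725e-19 / 1.381e-23 = 1.973e+04 K

1.973e+04


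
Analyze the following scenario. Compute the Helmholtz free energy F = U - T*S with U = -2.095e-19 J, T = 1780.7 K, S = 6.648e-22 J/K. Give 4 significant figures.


Step 1: T*S = 1780.7 * 6.648e-22 = 1.184e-18 J
Step 2: F = U - T*S = -2.095e-19 - 1.184e-18
Step 3: F = -1.393e-18 J

-1.393e-18


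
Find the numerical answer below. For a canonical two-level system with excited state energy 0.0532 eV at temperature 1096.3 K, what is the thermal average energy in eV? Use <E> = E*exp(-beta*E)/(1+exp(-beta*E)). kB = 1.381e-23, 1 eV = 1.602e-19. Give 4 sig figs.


Step 1: beta*E = 0.0532*1.602e-19/(1.381e-23*1096.3) = 0.5629
Step 2: exp(-beta*E) = 0.5695
Step 3: <E> = 0.0532*0.5695/(1+0.5695) = 0.0193 eV

0.0193


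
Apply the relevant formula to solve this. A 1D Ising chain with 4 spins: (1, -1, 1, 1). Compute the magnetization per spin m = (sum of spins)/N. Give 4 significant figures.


Step 1: Count up spins (+1): 3, down spins (-1): 1
Step 2: Total magnetization M = 3 - 1 = 2
Step 3: m = M/N = 2/4 = 0.5

0.5


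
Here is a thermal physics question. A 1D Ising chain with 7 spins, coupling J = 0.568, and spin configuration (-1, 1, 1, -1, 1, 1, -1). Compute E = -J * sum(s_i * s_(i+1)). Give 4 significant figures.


Step 1: Nearest-neighbor products: -1, 1, -1, -1, 1, -1
Step 2: Sum of products = -2
Step 3: E = -0.568 * -2 = 1.136

1.136


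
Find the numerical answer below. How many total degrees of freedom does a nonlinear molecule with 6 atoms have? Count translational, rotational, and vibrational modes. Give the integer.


Step 1: Translational DOF = 3
Step 2: Rotational DOF (nonlinear) = 3
Step 3: Vibrational DOF = 3*6 - 6 = 12
Step 4: Total = 3 + 3 + 12 = 18

18


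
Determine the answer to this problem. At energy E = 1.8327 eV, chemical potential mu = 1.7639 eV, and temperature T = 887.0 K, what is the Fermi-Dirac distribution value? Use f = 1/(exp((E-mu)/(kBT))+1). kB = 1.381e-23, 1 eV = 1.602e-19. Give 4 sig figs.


Step 1: (E - mu) = 1.8327 - 1.7639 = 0.0688 eV
Step 2: Convert: (E-mu)*eV = 1.102e-20 J
Step 3: x = (E-mu)*eV/(kB*T) = 0.8998
Step 4: f = 1/(exp(0.8998)+1) = 0.2891

0.2891


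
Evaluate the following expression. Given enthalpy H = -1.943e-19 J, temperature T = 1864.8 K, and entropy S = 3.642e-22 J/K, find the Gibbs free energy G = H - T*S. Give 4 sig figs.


Step 1: T*S = 1864.8 * 3.642e-22 = 6.792e-19 J
Step 2: G = H - T*S = -1.943e-19 - 6.792e-19
Step 3: G = -8.735e-19 J

-8.735e-19


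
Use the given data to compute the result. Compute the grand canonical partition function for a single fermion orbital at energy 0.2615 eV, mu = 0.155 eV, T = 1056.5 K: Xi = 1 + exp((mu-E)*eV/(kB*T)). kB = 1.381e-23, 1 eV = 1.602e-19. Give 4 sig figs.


Step 1: (mu - E) = 0.155 - 0.2615 = -0.1065 eV
Step 2: x = (mu-E)*eV/(kB*T) = -0.1065*1.602e-19/(1.381e-23*1056.5) = -1.169
Step 3: exp(x) = 0.3106
Step 4: Xi = 1 + 0.3106 = 1.311

1.311


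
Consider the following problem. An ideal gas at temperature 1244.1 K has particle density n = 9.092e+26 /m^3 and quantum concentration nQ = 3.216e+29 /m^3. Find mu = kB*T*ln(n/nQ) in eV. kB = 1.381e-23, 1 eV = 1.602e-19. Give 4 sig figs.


Step 1: n/nQ = 9.092e+26/3.216e+29 = 0.002827
Step 2: ln(n/nQ) = -5.868
Step 3: mu = kB*T*ln(n/nQ) = 1.718e-20*-5.868 = -1.008e-19 J
Step 4: Convert to eV: -1.008e-19/1.602e-19 = -0.6294 eV

-0.6294


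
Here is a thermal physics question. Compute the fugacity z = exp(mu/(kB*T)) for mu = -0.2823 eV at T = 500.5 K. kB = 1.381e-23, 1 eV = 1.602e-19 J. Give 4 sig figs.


Step 1: Convert mu to Joules: -0.2823*1.602e-19 = -4.522e-20 J
Step 2: kB*T = 1.381e-23*500.5 = 6.912e-21 J
Step 3: mu/(kB*T) = -6.543
Step 4: z = exp(-6.543) = 0.00144

0.00144


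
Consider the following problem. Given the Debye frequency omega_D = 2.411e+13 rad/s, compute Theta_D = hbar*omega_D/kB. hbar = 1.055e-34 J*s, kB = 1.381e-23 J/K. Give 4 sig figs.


Step 1: hbar*omega_D = 1.055e-34 * 2.411e+13 = 2.544e-21 J
Step 2: Theta_D = 2.544e-21 / 1.381e-23
Step 3: Theta_D = 184.2 K

184.2


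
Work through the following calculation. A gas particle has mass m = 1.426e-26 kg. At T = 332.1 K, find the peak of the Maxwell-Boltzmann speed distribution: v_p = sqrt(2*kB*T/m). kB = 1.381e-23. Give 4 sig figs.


Step 1: Numerator = 2*kB*T = 2*1.381e-23*332.1 = 9.173e-21
Step 2: Ratio = 9.173e-21 / 1.426e-26 = 6.432e+05
Step 3: v_p = sqrt(6.432e+05) = 802 m/s

802


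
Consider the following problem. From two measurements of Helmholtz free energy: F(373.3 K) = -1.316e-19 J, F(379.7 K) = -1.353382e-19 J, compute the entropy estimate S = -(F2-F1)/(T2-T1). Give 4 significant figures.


Step 1: dF = F2 - F1 = -1.353382e-19 - (-1.316e-19) = -3.7382e-21 J
Step 2: dT = T2 - T1 = 379.7 - 373.3 = 6.4 K
Step 3: S = -dF/dT = -(-3.7382e-21)/6.4 = 5.841e-22 J/K

5.841e-22


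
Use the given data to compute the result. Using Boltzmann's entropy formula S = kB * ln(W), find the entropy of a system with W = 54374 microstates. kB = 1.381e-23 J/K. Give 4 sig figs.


Step 1: ln(W) = ln(54374) = 10.9
Step 2: S = kB * ln(W) = 1.381e-23 * 10.9
Step 3: S = 1.506e-22 J/K

1.506e-22


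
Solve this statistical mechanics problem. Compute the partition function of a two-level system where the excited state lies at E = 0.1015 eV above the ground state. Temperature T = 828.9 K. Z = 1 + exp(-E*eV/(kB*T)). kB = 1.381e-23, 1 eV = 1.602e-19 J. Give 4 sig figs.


Step 1: Compute beta*E = E*eV/(kB*T) = 0.1015*1.602e-19/(1.381e-23*828.9) = 1.42
Step 2: exp(-beta*E) = exp(-1.42) = 0.2416
Step 3: Z = 1 + 0.2416 = 1.242

1.242


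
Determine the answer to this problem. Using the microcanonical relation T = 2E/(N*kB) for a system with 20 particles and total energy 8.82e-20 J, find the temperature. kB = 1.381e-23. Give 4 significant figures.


Step 1: Numerator = 2*E = 2*8.82e-20 = 1.764e-19 J
Step 2: Denominator = N*kB = 20*1.381e-23 = 2.762e-22
Step 3: T = 1.764e-19 / 2.762e-22 = 638.7 K

638.7


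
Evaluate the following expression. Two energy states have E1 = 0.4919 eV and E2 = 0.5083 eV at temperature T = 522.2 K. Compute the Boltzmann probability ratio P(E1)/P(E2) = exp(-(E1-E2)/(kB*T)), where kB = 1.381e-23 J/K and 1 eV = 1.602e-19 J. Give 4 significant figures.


Step 1: Compute energy difference dE = E1 - E2 = 0.4919 - 0.5083 = -0.0164 eV
Step 2: Convert to Joules: dE_J = -0.0164 * 1.602e-19 = -2.627e-21 J
Step 3: Compute exponent = -dE_J / (kB * T) = -(-2.627e-21) / (1.381e-23 * 522.2) = 0.3643
Step 4: P(E1)/P(E2) = exp(0.3643) = 1.44

1.44


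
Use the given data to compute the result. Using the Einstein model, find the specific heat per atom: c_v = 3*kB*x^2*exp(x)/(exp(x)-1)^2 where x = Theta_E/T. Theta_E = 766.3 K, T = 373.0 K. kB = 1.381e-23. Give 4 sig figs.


Step 1: x = Theta_E/T = 766.3/373.0 = 2.054
Step 2: x^2 = 4.221
Step 3: exp(x) = 7.802
Step 4: c_v = 3*1.381e-23*4.221*7.802/(7.802-1)^2 = 2.949e-23

2.949e-23


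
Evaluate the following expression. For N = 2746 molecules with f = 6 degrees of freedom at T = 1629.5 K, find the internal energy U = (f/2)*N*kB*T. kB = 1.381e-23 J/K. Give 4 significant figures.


Step 1: f/2 = 6/2 = 3.0
Step 2: N*kB*T = 2746*1.381e-23*1629.5 = 6.179e-17
Step 3: U = 3.0 * 6.179e-17 = 1.854e-16 J

1.854e-16


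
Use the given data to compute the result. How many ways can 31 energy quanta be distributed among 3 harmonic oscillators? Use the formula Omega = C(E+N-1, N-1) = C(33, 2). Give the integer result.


Step 1: Use binomial coefficient C(33, 2)
Step 2: Numerator = 33! / 31!
Step 3: Denominator = 2!
Step 4: Omega = 528

528


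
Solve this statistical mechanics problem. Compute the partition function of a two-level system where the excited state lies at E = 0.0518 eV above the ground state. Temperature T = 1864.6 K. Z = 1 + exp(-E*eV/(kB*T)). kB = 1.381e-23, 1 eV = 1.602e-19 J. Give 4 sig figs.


Step 1: Compute beta*E = E*eV/(kB*T) = 0.0518*1.602e-19/(1.381e-23*1864.6) = 0.3223
Step 2: exp(-beta*E) = exp(-0.3223) = 0.7245
Step 3: Z = 1 + 0.7245 = 1.725

1.725


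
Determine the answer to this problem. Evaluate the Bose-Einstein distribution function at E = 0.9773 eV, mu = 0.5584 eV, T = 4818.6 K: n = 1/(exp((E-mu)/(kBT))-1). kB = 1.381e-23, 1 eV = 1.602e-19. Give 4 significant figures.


Step 1: (E - mu) = 0.4189 eV
Step 2: x = (E-mu)*eV/(kB*T) = 0.4189*1.602e-19/(1.381e-23*4818.6) = 1.008
Step 3: exp(x) = 2.741
Step 4: n = 1/(exp(x)-1) = 0.5743

0.5743


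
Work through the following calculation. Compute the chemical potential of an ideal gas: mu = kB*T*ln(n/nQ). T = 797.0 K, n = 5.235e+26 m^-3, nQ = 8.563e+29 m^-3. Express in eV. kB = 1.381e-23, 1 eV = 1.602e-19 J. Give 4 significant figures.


Step 1: n/nQ = 5.235e+26/8.563e+29 = 0.0006114
Step 2: ln(n/nQ) = -7.4
Step 3: mu = kB*T*ln(n/nQ) = 1.101e-20*-7.4 = -8.145e-20 J
Step 4: Convert to eV: -8.145e-20/1.602e-19 = -0.5084 eV

-0.5084


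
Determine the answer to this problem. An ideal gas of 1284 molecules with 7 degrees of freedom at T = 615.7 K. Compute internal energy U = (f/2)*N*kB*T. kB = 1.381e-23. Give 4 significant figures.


Step 1: f/2 = 7/2 = 3.5
Step 2: N*kB*T = 1284*1.381e-23*615.7 = 1.092e-17
Step 3: U = 3.5 * 1.092e-17 = 3.821e-17 J

3.821e-17


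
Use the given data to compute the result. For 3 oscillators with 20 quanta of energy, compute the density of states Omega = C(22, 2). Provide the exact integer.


Step 1: Use binomial coefficient C(22, 2)
Step 2: Numerator = 22! / 20!
Step 3: Denominator = 2!
Step 4: Omega = 231

231


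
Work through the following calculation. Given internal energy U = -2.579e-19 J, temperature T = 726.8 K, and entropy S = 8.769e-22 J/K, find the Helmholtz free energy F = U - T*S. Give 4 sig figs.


Step 1: T*S = 726.8 * 8.769e-22 = 6.373e-19 J
Step 2: F = U - T*S = -2.579e-19 - 6.373e-19
Step 3: F = -8.952e-19 J

-8.952e-19


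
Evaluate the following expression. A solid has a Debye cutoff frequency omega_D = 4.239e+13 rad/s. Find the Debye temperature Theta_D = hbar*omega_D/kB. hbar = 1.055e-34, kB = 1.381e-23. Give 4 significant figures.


Step 1: hbar*omega_D = 1.055e-34 * 4.239e+13 = 4.472e-21 J
Step 2: Theta_D = 4.472e-21 / 1.381e-23
Step 3: Theta_D = 323.8 K

323.8


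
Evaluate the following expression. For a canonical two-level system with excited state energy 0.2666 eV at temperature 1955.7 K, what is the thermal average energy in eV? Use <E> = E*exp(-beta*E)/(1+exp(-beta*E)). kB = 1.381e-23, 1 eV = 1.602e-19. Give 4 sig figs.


Step 1: beta*E = 0.2666*1.602e-19/(1.381e-23*1955.7) = 1.581
Step 2: exp(-beta*E) = 0.2057
Step 3: <E> = 0.2666*0.2057/(1+0.2057) = 0.04548 eV

0.04548


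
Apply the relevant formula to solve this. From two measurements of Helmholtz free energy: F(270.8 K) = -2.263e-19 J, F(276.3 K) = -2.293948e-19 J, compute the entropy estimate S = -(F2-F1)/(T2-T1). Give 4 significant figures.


Step 1: dF = F2 - F1 = -2.293948e-19 - (-2.263e-19) = -3.0948e-21 J
Step 2: dT = T2 - T1 = 276.3 - 270.8 = 5.5 K
Step 3: S = -dF/dT = -(-3.0948e-21)/5.5 = 5.627e-22 J/K

5.627e-22


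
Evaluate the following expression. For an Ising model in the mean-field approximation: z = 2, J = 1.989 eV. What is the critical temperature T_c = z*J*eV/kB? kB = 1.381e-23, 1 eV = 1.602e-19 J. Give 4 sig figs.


Step 1: z*J = 2*1.989 = 3.978 eV
Step 2: Convert to Joules: 3.978*1.602e-19 = 6.373e-19 J
Step 3: T_c = 6.373e-19 / 1.381e-23 = 4.615e+04 K

4.615e+04


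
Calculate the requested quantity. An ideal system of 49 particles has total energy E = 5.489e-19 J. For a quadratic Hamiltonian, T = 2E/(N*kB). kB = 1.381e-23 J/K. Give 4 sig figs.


Step 1: Numerator = 2*E = 2*5.489e-19 = 1.098e-18 J
Step 2: Denominator = N*kB = 49*1.381e-23 = 6.767e-22
Step 3: T = 1.098e-18 / 6.767e-22 = 1622 K

1622


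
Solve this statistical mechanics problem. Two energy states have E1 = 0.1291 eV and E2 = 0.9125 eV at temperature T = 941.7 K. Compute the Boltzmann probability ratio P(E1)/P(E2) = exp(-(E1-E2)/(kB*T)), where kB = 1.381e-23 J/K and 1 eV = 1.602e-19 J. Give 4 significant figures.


Step 1: Compute energy difference dE = E1 - E2 = 0.1291 - 0.9125 = -0.7834 eV
Step 2: Convert to Joules: dE_J = -0.7834 * 1.602e-19 = -1.255e-19 J
Step 3: Compute exponent = -dE_J / (kB * T) = -(-1.255e-19) / (1.381e-23 * 941.7) = 9.65
Step 4: P(E1)/P(E2) = exp(9.65) = 1.553e+04

1.553e+04


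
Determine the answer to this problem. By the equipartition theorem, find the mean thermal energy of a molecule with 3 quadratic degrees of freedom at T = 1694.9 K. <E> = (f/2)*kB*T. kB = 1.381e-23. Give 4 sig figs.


Step 1: f/2 = 3/2 = 1.5
Step 2: kB*T = 1.381e-23 * 1694.9 = 2.341e-20
Step 3: <E> = 1.5 * 2.341e-20 = 3.511e-20 J

3.511e-20


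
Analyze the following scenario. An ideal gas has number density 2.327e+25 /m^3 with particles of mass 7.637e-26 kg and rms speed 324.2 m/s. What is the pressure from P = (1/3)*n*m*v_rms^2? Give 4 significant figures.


Step 1: v_rms^2 = 324.2^2 = 1.051e+05
Step 2: n*m = 2.327e+25*7.637e-26 = 1.777
Step 3: P = (1/3)*1.777*1.051e+05 = 6.226e+04 Pa

6.226e+04


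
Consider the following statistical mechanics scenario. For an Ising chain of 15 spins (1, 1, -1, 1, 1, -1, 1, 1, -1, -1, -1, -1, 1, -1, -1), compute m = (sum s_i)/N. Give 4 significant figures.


Step 1: Count up spins (+1): 7, down spins (-1): 8
Step 2: Total magnetization M = 7 - 8 = -1
Step 3: m = M/N = -1/15 = -0.06667

-0.06667


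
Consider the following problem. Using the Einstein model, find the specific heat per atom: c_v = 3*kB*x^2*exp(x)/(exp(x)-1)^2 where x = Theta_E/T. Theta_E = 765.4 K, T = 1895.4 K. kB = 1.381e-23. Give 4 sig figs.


Step 1: x = Theta_E/T = 765.4/1895.4 = 0.4038
Step 2: x^2 = 0.1631
Step 3: exp(x) = 1.498
Step 4: c_v = 3*1.381e-23*0.1631*1.498/(1.498-1)^2 = 4.087e-23

4.087e-23


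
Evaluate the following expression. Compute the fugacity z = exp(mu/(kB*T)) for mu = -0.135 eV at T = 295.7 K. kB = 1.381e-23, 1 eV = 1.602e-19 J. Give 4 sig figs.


Step 1: Convert mu to Joules: -0.135*1.602e-19 = -2.163e-20 J
Step 2: kB*T = 1.381e-23*295.7 = 4.084e-21 J
Step 3: mu/(kB*T) = -5.296
Step 4: z = exp(-5.296) = 0.005011

0.005011


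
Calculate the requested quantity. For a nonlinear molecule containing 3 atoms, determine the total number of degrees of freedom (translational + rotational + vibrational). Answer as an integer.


Step 1: Translational DOF = 3
Step 2: Rotational DOF (nonlinear) = 3
Step 3: Vibrational DOF = 3*3 - 6 = 3
Step 4: Total = 3 + 3 + 3 = 9

9


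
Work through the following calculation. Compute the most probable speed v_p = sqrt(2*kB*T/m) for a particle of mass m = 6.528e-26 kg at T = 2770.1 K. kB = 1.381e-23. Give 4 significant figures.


Step 1: Numerator = 2*kB*T = 2*1.381e-23*2770.1 = 7.651e-20
Step 2: Ratio = 7.651e-20 / 6.528e-26 = 1.172e+06
Step 3: v_p = sqrt(1.172e+06) = 1083 m/s

1083


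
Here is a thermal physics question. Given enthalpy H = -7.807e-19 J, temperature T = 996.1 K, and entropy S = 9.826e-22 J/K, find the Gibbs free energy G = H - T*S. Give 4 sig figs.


Step 1: T*S = 996.1 * 9.826e-22 = 9.788e-19 J
Step 2: G = H - T*S = -7.807e-19 - 9.788e-19
Step 3: G = -1.759e-18 J

-1.759e-18


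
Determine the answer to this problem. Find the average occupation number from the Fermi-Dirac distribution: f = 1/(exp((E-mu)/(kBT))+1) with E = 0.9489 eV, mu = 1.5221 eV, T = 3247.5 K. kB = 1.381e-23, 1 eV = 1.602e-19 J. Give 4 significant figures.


Step 1: (E - mu) = 0.9489 - 1.5221 = -0.5732 eV
Step 2: Convert: (E-mu)*eV = -9.183e-20 J
Step 3: x = (E-mu)*eV/(kB*T) = -2.048
Step 4: f = 1/(exp(-2.048)+1) = 0.8857

0.8857


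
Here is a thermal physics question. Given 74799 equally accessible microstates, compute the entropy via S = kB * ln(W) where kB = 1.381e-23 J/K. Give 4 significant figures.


Step 1: ln(W) = ln(74799) = 11.22
Step 2: S = kB * ln(W) = 1.381e-23 * 11.22
Step 3: S = 1.55e-22 J/K

1.55e-22


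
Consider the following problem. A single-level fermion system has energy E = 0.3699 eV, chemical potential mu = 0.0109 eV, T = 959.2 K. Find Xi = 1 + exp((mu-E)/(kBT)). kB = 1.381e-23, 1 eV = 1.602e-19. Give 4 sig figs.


Step 1: (mu - E) = 0.0109 - 0.3699 = -0.359 eV
Step 2: x = (mu-E)*eV/(kB*T) = -0.359*1.602e-19/(1.381e-23*959.2) = -4.342
Step 3: exp(x) = 0.01302
Step 4: Xi = 1 + 0.01302 = 1.013

1.013
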